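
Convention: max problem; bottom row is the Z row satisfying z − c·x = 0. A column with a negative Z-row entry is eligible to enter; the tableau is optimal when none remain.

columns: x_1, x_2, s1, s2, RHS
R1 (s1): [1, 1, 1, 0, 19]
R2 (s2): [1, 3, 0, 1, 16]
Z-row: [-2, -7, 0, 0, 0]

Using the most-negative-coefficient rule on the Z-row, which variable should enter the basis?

Negative Z-row entries: x_1: -2, x_2: -7.
The most negative is -7 in column x_2, so x_2 enters.

x_2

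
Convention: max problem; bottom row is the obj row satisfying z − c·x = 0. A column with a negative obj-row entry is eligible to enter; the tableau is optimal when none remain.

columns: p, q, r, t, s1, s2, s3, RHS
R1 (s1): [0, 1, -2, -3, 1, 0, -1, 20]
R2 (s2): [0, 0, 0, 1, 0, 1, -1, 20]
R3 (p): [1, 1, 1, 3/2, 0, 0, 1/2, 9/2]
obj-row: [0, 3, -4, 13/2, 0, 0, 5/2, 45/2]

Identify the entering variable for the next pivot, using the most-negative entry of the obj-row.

r

Negative obj-row entries: r: -4.
The most negative is -4 in column r, so r enters.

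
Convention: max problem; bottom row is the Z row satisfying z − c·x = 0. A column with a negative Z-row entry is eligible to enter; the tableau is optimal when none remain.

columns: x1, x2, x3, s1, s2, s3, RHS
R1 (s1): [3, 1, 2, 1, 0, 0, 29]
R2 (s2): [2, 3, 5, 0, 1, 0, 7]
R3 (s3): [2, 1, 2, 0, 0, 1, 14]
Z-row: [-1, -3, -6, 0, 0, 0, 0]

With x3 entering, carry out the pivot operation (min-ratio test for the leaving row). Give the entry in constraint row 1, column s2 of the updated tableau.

-2/5

Ratio test on column x3 — row 1: 29/2 = 29/2; row 2: 7/5 = 7/5; row 3: 14/2 = 7. Minimum is 7/5 at row 2 (s2 leaves); pivot element 5.
Divide row 2 by 5; eliminate column x3 from the other rows.
Row 1 update in column s2: 0 − 2·(1/5) = -2/5.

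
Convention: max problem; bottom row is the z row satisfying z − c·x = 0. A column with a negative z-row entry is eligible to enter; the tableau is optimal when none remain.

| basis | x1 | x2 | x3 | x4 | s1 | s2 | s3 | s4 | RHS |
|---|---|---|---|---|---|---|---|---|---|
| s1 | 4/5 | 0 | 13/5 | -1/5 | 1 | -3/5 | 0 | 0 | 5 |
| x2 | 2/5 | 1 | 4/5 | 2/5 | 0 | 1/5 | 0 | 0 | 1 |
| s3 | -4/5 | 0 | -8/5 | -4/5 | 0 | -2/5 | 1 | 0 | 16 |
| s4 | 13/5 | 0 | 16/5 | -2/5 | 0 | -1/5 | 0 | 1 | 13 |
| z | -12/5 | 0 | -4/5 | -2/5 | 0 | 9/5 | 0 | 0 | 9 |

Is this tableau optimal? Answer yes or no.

The z-row has a negative entry -12/5 in column x1, so it is not optimal.

no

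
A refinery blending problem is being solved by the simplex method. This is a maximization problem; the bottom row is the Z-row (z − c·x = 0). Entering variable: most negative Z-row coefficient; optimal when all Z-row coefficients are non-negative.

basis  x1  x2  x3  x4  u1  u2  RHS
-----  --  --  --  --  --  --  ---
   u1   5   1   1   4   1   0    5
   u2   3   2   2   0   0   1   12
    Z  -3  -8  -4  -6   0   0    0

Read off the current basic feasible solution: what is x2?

0

x2 is not in the basis, so in the current basic feasible solution x2 = 0.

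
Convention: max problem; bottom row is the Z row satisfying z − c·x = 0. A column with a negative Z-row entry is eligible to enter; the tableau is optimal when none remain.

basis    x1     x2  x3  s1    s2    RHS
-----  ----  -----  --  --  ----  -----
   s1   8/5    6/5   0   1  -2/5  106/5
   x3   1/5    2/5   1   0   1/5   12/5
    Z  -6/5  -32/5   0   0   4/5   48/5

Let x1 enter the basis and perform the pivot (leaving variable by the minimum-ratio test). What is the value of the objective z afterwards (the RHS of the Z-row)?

24

Ratio test on column x1 — row 1: (106/5)/(8/5) = 53/4; row 2: (12/5)/(1/5) = 12. Minimum is 12 at row 2 (x3 leaves); pivot element 1/5.
Pivot on row 2; the Z-row RHS becomes 48/5 − (-6/5)·12 = 24.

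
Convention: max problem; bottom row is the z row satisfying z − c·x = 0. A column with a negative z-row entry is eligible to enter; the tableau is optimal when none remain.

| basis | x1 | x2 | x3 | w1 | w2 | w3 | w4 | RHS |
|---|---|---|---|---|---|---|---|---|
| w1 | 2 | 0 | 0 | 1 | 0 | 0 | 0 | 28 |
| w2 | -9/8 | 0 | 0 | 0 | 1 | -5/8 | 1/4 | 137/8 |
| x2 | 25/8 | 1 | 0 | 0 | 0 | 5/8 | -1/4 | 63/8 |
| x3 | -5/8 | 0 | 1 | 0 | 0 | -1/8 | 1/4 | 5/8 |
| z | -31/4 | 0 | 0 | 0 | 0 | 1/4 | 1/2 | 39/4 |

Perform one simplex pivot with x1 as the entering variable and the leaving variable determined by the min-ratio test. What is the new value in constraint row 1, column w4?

Ratio test on column x1 — row 1: 28/2 = 14; row 2: entry -9/8 ≤ 0; row 3: (63/8)/(25/8) = 63/25; row 4: entry -5/8 ≤ 0. Minimum is 63/25 at row 3 (x2 leaves); pivot element 25/8.
Divide row 3 by 25/8; eliminate column x1 from the other rows.
Row 1 update in column w4: 0 − 2·(-2/25) = 4/25.

4/25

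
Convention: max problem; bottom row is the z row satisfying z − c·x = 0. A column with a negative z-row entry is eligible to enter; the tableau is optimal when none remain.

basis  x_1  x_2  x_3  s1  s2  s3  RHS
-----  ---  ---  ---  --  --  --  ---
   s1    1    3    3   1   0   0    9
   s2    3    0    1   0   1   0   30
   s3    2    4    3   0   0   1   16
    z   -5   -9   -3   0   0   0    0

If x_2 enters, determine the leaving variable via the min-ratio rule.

Column x_2 entries and ratios — s1: 9/3 = 3; s2: 0 ≤ 0, skip; s3: 16/4 = 4.
Smallest ratio is 3 in the row of s1, so s1 leaves.

s1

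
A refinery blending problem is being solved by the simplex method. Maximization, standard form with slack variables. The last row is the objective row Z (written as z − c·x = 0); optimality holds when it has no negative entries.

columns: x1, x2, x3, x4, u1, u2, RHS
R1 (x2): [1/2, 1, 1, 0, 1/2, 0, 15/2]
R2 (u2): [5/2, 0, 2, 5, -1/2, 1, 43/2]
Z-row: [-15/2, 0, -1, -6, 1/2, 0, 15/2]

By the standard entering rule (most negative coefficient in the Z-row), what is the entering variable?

Negative Z-row entries: x1: -15/2, x3: -1, x4: -6.
The most negative is -15/2 in column x1, so x1 enters.

x1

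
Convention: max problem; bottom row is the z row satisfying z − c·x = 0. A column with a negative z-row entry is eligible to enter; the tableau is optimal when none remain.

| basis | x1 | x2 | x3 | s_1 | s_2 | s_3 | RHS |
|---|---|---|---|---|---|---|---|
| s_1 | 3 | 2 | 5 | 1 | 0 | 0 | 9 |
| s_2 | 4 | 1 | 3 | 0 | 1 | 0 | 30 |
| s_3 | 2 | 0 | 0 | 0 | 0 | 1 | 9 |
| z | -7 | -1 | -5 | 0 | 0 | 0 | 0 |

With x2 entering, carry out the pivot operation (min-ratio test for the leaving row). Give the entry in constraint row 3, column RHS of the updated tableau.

9

Ratio test on column x2 — row 1: 9/2 = 9/2; row 2: 30/1 = 30; row 3: entry 0 ≤ 0. Minimum is 9/2 at row 1 (s_1 leaves); pivot element 2.
Divide row 1 by 2; eliminate column x2 from the other rows.
Row 3 update in column RHS: 9 − 0·(9/2) = 9.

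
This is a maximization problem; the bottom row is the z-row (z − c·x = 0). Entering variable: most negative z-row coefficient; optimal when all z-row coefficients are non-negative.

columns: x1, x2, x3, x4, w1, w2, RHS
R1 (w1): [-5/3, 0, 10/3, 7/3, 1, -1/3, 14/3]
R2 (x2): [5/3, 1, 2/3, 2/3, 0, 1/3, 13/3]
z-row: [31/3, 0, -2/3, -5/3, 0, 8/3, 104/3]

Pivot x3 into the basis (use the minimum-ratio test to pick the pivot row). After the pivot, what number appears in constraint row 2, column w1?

-1/5

Ratio test on column x3 — row 1: (14/3)/(10/3) = 7/5; row 2: (13/3)/(2/3) = 13/2. Minimum is 7/5 at row 1 (w1 leaves); pivot element 10/3.
Divide row 1 by 10/3; eliminate column x3 from the other rows.
Row 2 update in column w1: 0 − (2/3)·(3/10) = -1/5.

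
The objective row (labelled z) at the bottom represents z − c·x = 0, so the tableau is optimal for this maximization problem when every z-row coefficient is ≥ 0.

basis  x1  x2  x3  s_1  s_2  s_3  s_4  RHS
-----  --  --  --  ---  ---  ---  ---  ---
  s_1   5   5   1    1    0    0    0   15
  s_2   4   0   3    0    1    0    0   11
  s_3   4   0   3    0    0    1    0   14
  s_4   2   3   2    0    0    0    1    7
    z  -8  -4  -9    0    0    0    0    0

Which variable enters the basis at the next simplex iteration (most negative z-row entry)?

Negative z-row entries: x1: -8, x2: -4, x3: -9.
The most negative is -9 in column x3, so x3 enters.

x3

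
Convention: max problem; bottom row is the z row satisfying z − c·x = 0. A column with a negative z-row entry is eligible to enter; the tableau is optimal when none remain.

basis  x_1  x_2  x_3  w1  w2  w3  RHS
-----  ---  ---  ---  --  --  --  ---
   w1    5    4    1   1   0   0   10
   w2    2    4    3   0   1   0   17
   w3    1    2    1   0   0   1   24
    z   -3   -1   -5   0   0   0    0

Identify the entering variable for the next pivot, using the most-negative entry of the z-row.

Negative z-row entries: x_1: -3, x_2: -1, x_3: -5.
The most negative is -5 in column x_3, so x_3 enters.

x_3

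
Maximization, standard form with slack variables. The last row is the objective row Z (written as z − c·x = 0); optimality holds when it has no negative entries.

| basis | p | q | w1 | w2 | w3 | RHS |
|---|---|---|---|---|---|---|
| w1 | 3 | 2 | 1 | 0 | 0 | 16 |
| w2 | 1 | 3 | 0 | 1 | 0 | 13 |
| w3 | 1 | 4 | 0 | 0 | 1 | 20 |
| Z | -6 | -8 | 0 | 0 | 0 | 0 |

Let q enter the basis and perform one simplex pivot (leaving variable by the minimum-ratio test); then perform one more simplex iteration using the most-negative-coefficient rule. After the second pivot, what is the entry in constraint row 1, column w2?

Ratio test on column q — row 1: 16/2 = 8; row 2: 13/3 = 13/3; row 3: 20/4 = 5. Minimum is 13/3 at row 2 (w2 leaves); pivot element 3.
Divide row 2 by 3; eliminate column q from the other rows.
Second iteration: most negative Z-row entry is -10/3 in column p, so p enters.
Ratio test on column p — row 1: (22/3)/(7/3) = 22/7; row 2: (13/3)/(1/3) = 13; row 3: entry -1/3 ≤ 0. Minimum is 22/7 at row 1 (w1 leaves); pivot element 7/3.
Divide row 1 by 7/3; eliminate column p from the other rows.
After both pivots, the entry at constraint row 1, column w2 is -2/7.

-2/7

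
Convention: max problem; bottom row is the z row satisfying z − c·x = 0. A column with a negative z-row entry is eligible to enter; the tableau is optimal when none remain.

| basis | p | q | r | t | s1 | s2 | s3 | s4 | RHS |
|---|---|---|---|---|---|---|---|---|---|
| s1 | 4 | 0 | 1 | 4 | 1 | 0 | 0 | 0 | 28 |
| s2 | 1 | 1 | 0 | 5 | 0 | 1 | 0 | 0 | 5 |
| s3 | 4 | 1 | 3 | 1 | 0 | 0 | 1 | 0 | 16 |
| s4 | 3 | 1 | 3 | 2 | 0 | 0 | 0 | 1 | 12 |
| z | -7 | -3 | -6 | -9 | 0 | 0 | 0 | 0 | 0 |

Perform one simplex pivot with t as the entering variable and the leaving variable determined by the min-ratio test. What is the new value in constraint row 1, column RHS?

24

Ratio test on column t — row 1: 28/4 = 7; row 2: 5/5 = 1; row 3: 16/1 = 16; row 4: 12/2 = 6. Minimum is 1 at row 2 (s2 leaves); pivot element 5.
Divide row 2 by 5; eliminate column t from the other rows.
Row 1 update in column RHS: 28 − 4·1 = 24.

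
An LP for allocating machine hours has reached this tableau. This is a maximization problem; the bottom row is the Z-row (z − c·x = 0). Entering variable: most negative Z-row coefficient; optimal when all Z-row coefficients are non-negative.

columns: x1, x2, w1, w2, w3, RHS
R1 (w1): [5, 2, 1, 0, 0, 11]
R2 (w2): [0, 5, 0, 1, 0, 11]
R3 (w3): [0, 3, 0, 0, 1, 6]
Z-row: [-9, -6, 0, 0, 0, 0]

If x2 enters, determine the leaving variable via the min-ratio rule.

Column x2 entries and ratios — w1: 11/2 = 11/2; w2: 11/5 = 11/5; w3: 6/3 = 2.
Smallest ratio is 2 in the row of w3, so w3 leaves.

w3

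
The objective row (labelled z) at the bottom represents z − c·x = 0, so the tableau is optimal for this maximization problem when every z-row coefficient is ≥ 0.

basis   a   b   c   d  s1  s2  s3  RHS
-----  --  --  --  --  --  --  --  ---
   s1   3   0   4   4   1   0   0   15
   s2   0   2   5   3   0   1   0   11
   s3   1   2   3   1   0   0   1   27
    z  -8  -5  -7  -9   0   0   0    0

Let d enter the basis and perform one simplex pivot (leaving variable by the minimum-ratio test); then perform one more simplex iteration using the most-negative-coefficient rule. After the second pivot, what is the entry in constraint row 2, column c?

5/3

Ratio test on column d — row 1: 15/4 = 15/4; row 2: 11/3 = 11/3; row 3: 27/1 = 27. Minimum is 11/3 at row 2 (s2 leaves); pivot element 3.
Divide row 2 by 3; eliminate column d from the other rows.
Second iteration: most negative z-row entry is -8 in column a, so a enters.
Ratio test on column a — row 1: (1/3)/3 = 1/9; row 2: entry 0 ≤ 0; row 3: (70/3)/1 = 70/3. Minimum is 1/9 at row 1 (s1 leaves); pivot element 3.
Divide row 1 by 3; eliminate column a from the other rows.
After both pivots, the entry at constraint row 2, column c is 5/3.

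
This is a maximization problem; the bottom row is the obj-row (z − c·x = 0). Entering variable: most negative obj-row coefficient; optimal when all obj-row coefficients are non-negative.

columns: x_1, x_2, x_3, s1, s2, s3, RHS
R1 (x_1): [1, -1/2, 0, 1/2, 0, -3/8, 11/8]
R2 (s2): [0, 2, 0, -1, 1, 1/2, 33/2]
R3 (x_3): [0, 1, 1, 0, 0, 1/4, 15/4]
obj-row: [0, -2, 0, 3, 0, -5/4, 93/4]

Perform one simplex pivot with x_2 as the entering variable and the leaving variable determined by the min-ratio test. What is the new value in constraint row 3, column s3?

Ratio test on column x_2 — row 1: entry -1/2 ≤ 0; row 2: (33/2)/2 = 33/4; row 3: (15/4)/1 = 15/4. Minimum is 15/4 at row 3 (x_3 leaves); pivot element 1.
Divide row 3 by 1; eliminate column x_2 from the other rows.
In the new row 3, the s3 entry is the old entry divided by the pivot: (1/4)/1 = 1/4.

1/4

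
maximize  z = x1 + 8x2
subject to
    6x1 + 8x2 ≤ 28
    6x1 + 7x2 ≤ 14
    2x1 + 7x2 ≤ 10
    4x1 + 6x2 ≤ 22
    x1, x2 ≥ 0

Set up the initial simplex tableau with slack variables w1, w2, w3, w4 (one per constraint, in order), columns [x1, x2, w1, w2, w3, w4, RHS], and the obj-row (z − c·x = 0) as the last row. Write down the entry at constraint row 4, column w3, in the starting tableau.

0

Slack w3 belongs to constraint 3; its column is the unit vector e_3, so the entry in row 4 is 0.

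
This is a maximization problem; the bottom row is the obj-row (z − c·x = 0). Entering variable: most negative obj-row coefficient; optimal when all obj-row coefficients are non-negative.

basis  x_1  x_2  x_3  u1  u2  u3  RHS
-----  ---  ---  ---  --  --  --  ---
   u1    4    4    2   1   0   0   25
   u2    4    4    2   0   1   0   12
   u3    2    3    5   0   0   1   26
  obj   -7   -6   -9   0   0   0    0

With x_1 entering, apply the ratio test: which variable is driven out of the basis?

Column x_1 entries and ratios — u1: 25/4 = 25/4; u2: 12/4 = 3; u3: 26/2 = 13.
Smallest ratio is 3 in the row of u2, so u2 leaves.

u2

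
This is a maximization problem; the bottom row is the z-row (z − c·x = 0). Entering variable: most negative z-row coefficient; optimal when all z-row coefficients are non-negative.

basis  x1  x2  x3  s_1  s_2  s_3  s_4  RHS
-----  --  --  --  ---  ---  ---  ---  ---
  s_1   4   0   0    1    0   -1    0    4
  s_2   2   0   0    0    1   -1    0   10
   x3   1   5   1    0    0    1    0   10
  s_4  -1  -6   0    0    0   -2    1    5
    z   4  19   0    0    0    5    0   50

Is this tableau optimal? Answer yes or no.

Every z-row coefficient is ≥ 0, so the tableau is optimal.

yes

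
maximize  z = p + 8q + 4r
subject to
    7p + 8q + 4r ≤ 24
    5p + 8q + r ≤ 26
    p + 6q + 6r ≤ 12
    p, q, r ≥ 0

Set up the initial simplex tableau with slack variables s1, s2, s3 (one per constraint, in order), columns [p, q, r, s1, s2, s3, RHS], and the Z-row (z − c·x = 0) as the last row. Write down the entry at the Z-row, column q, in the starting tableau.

The Z-row carries the negated objective coefficients: the q entry is -8.

-8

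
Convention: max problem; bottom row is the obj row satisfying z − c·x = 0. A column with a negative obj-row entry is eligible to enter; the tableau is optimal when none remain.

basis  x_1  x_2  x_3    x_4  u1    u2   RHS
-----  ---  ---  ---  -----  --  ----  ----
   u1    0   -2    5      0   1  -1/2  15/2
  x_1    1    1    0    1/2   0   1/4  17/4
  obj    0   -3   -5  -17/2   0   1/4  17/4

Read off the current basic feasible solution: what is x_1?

17/4

x_1 is basic (row 2); its value is the RHS of that row, 17/4.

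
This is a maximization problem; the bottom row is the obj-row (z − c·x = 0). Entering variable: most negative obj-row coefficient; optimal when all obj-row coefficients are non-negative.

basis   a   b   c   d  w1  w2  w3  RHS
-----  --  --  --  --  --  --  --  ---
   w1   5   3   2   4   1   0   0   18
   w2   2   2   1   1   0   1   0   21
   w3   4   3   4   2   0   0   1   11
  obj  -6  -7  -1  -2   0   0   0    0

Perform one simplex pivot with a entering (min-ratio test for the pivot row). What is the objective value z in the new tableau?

Ratio test on column a — row 1: 18/5 = 18/5; row 2: 21/2 = 21/2; row 3: 11/4 = 11/4. Minimum is 11/4 at row 3 (w3 leaves); pivot element 4.
Pivot on row 3; the obj-row RHS becomes 0 − (-6)·(11/4) = 33/2.

33/2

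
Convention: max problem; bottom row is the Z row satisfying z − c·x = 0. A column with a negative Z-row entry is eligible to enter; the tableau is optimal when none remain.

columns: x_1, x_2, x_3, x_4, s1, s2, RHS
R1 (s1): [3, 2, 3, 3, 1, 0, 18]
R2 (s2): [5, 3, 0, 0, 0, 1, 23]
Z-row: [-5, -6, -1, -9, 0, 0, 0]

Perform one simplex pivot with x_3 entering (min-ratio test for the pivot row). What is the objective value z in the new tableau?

Ratio test on column x_3 — row 1: 18/3 = 6; row 2: entry 0 ≤ 0. Minimum is 6 at row 1 (s1 leaves); pivot element 3.
Pivot on row 1; the Z-row RHS becomes 0 − (-1)·6 = 6.

6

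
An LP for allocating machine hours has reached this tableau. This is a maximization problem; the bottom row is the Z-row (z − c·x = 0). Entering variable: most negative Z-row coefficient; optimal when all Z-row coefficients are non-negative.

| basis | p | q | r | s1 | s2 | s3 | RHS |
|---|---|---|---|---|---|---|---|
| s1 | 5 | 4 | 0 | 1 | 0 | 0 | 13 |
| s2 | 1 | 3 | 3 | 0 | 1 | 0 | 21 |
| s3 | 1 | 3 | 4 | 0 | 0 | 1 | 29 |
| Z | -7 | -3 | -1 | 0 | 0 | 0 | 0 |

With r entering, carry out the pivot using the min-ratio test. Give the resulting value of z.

Ratio test on column r — row 1: entry 0 ≤ 0; row 2: 21/3 = 7; row 3: 29/4 = 29/4. Minimum is 7 at row 2 (s2 leaves); pivot element 3.
Pivot on row 2; the Z-row RHS becomes 0 − (-1)·7 = 7.

7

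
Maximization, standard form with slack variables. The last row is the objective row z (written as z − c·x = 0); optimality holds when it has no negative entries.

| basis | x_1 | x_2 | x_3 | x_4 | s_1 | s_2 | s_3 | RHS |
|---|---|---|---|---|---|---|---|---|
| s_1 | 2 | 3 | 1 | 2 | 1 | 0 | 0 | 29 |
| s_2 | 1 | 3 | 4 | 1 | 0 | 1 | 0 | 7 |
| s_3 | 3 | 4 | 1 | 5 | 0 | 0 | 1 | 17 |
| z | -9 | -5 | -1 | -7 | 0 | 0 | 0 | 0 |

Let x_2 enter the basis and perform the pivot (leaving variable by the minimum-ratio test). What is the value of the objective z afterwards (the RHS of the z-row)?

Ratio test on column x_2 — row 1: 29/3 = 29/3; row 2: 7/3 = 7/3; row 3: 17/4 = 17/4. Minimum is 7/3 at row 2 (s_2 leaves); pivot element 3.
Pivot on row 2; the z-row RHS becomes 0 − (-5)·(7/3) = 35/3.

35/3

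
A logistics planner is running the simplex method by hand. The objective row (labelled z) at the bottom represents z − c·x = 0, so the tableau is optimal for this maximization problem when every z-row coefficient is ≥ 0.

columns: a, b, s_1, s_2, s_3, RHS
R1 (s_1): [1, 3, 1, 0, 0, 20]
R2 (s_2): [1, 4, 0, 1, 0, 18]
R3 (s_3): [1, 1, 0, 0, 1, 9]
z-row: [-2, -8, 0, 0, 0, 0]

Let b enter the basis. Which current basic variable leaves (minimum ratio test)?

Column b entries and ratios — s_1: 20/3 = 20/3; s_2: 18/4 = 9/2; s_3: 9/1 = 9.
Smallest ratio is 9/2 in the row of s_2, so s_2 leaves.

s_2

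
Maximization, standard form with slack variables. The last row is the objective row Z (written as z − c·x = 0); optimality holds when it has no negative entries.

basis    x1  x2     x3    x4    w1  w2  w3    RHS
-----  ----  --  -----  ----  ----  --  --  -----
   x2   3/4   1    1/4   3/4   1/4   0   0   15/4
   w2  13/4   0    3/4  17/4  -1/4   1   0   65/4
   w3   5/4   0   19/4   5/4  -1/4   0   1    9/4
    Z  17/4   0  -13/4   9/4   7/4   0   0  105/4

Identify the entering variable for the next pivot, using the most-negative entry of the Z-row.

Negative Z-row entries: x3: -13/4.
The most negative is -13/4 in column x3, so x3 enters.

x3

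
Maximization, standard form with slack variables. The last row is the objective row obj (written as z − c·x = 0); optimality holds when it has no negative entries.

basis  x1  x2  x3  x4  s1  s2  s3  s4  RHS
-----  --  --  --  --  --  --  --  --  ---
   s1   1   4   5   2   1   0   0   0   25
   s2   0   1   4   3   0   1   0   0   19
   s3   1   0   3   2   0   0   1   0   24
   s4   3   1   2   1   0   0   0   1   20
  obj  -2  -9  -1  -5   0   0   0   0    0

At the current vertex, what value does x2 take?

0

x2 is not in the basis, so in the current basic feasible solution x2 = 0.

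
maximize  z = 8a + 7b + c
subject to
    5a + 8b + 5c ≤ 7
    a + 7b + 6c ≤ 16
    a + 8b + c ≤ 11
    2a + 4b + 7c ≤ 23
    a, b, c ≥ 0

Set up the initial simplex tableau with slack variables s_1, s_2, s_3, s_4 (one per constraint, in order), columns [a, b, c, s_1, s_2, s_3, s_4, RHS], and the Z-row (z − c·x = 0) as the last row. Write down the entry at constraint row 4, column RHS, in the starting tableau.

The RHS of constraint 4 is b_4 = 23.

23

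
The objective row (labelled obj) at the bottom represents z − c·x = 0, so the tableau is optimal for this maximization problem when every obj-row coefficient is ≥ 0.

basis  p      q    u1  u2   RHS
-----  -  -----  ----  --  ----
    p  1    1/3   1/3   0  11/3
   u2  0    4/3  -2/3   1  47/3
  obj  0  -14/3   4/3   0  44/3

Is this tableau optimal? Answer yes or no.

no

The obj-row has a negative entry -14/3 in column q, so it is not optimal.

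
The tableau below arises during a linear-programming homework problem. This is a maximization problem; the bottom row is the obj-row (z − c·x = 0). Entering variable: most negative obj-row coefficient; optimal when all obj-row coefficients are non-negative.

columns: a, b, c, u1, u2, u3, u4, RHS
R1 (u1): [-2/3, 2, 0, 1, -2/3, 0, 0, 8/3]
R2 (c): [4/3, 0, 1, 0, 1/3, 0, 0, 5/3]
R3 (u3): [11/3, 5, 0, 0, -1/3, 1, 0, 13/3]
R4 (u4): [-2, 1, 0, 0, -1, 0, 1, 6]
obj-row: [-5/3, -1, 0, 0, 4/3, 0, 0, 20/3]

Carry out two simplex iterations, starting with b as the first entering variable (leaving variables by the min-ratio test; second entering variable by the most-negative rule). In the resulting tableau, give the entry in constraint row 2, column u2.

Ratio test on column b — row 1: (8/3)/2 = 4/3; row 2: entry 0 ≤ 0; row 3: (13/3)/5 = 13/15; row 4: 6/1 = 6. Minimum is 13/15 at row 3 (u3 leaves); pivot element 5.
Divide row 3 by 5; eliminate column b from the other rows.
Second iteration: most negative obj-row entry is -14/15 in column a, so a enters.
Ratio test on column a — row 1: entry -32/15 ≤ 0; row 2: (5/3)/(4/3) = 5/4; row 3: (13/15)/(11/15) = 13/11; row 4: entry -41/15 ≤ 0. Minimum is 13/11 at row 3 (b leaves); pivot element 11/15.
Divide row 3 by 11/15; eliminate column a from the other rows.
After both pivots, the entry at constraint row 2, column u2 is 5/11.

5/11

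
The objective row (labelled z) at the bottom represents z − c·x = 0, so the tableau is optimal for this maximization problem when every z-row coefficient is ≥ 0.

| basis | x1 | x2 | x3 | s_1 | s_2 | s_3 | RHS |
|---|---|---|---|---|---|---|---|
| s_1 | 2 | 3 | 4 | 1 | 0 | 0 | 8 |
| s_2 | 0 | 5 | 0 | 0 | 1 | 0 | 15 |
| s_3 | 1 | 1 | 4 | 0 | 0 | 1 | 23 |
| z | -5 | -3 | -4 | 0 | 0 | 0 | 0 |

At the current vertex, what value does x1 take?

x1 is not in the basis, so in the current basic feasible solution x1 = 0.

0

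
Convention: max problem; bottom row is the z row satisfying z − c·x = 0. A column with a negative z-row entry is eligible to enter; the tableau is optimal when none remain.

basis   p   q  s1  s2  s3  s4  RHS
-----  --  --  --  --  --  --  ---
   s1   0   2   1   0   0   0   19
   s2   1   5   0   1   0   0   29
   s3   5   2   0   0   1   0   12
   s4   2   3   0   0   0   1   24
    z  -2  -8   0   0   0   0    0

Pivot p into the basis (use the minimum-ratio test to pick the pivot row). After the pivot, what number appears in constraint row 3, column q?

Ratio test on column p — row 1: entry 0 ≤ 0; row 2: 29/1 = 29; row 3: 12/5 = 12/5; row 4: 24/2 = 12. Minimum is 12/5 at row 3 (s3 leaves); pivot element 5.
Divide row 3 by 5; eliminate column p from the other rows.
In the new row 3, the q entry is the old entry divided by the pivot: 2/5 = 2/5.

2/5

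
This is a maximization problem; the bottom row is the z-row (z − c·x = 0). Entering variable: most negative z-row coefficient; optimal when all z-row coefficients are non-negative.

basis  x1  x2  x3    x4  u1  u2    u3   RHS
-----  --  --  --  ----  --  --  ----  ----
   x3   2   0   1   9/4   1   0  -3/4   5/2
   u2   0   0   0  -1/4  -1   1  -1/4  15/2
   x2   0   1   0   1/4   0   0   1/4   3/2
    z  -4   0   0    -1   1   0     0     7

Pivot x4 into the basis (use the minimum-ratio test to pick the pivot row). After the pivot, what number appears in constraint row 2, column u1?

Ratio test on column x4 — row 1: (5/2)/(9/4) = 10/9; row 2: entry -1/4 ≤ 0; row 3: (3/2)/(1/4) = 6. Minimum is 10/9 at row 1 (x3 leaves); pivot element 9/4.
Divide row 1 by 9/4; eliminate column x4 from the other rows.
Row 2 update in column u1: -1 − (-1/4)·(4/9) = -8/9.

-8/9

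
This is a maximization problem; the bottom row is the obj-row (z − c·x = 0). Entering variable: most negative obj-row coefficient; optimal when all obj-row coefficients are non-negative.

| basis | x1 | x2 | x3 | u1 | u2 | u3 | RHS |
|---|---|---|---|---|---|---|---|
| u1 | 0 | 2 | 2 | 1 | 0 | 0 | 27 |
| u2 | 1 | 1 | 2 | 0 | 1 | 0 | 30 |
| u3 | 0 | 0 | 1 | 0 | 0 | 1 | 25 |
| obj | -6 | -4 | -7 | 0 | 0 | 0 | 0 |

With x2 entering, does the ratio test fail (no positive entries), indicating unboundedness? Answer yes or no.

no

Column x2 has positive entries in row(s) 1, 2, so the ratio test bounds it — not unbounded.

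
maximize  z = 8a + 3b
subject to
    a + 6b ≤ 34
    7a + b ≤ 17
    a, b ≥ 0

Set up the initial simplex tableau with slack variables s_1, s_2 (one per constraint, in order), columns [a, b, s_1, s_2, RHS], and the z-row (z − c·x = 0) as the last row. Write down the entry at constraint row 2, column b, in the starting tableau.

Constraint 2 has coefficient 1 on b.

1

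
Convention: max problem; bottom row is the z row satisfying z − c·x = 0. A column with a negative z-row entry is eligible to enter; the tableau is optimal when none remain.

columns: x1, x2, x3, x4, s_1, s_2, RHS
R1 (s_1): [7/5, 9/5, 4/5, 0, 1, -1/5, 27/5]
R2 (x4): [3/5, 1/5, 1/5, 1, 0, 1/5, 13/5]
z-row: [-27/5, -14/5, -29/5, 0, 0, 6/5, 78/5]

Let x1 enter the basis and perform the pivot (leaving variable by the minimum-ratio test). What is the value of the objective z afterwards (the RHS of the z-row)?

255/7

Ratio test on column x1 — row 1: (27/5)/(7/5) = 27/7; row 2: (13/5)/(3/5) = 13/3. Minimum is 27/7 at row 1 (s_1 leaves); pivot element 7/5.
Pivot on row 1; the z-row RHS becomes 78/5 − (-27/5)·(27/7) = 255/7.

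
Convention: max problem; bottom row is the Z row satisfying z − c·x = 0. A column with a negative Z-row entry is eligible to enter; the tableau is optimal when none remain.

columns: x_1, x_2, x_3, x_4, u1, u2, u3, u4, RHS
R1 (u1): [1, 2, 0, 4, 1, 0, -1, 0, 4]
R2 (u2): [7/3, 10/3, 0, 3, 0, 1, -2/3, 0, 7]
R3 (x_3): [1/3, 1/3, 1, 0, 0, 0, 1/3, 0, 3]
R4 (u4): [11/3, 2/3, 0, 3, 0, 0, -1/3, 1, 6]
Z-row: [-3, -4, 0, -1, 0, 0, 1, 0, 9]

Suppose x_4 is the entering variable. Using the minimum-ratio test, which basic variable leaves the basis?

Column x_4 entries and ratios — u1: 4/4 = 1; u2: 7/3 = 7/3; x_3: 0 ≤ 0, skip; u4: 6/3 = 2.
Smallest ratio is 1 in the row of u1, so u1 leaves.

u1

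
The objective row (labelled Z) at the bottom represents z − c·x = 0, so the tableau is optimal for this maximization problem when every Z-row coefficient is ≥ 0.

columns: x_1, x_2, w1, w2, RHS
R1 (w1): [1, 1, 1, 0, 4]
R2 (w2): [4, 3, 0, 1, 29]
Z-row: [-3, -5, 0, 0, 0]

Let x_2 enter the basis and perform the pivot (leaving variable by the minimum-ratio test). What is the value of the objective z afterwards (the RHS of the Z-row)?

20

Ratio test on column x_2 — row 1: 4/1 = 4; row 2: 29/3 = 29/3. Minimum is 4 at row 1 (w1 leaves); pivot element 1.
Pivot on row 1; the Z-row RHS becomes 0 − (-5)·4 = 20.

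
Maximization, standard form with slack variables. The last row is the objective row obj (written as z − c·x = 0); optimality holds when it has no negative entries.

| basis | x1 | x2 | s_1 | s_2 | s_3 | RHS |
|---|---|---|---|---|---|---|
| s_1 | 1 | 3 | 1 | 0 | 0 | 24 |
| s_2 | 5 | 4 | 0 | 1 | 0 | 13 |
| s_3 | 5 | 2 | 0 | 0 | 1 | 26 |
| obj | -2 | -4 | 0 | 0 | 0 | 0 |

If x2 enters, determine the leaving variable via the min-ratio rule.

Column x2 entries and ratios — s_1: 24/3 = 8; s_2: 13/4 = 13/4; s_3: 26/2 = 13.
Smallest ratio is 13/4 in the row of s_2, so s_2 leaves.

s_2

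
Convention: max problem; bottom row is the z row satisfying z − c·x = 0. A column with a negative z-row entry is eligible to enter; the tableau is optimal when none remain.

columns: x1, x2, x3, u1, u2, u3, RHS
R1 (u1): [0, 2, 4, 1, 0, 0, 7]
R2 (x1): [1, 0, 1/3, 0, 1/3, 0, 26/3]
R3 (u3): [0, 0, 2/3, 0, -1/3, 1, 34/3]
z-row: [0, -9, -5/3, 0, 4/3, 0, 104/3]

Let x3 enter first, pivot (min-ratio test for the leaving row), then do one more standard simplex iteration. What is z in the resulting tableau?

397/6

Ratio test on column x3 — row 1: 7/4 = 7/4; row 2: (26/3)/(1/3) = 26; row 3: (34/3)/(2/3) = 17. Minimum is 7/4 at row 1 (u1 leaves); pivot element 4.
Pivot on row 1; the z-row RHS becomes 104/3 − (-5/3)·(7/4) = 451/12.
Next entering variable (most negative z-row entry -49/6): x2.
Ratio test on column x2 — row 1: (7/4)/(1/2) = 7/2; row 2: entry -1/6 ≤ 0; row 3: entry -1/3 ≤ 0. Minimum is 7/2 at row 1 (x3 leaves); pivot element 1/2.
After the second pivot the z-row RHS is 451/12 − (-49/6)·(7/2) = 397/6.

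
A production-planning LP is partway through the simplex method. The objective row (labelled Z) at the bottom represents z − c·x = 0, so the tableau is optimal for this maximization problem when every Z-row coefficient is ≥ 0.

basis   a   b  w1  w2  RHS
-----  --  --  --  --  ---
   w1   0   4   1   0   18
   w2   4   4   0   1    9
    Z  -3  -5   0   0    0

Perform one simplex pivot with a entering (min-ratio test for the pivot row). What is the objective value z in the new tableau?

27/4

Ratio test on column a — row 1: entry 0 ≤ 0; row 2: 9/4 = 9/4. Minimum is 9/4 at row 2 (w2 leaves); pivot element 4.
Pivot on row 2; the Z-row RHS becomes 0 − (-3)·(9/4) = 27/4.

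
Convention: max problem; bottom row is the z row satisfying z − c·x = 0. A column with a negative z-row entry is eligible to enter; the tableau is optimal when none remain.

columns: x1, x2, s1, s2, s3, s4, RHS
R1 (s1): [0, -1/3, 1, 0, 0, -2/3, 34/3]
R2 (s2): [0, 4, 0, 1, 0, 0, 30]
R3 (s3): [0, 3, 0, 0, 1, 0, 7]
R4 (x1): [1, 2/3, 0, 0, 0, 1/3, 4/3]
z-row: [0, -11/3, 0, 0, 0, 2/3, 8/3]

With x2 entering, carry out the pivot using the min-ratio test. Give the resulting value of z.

10

Ratio test on column x2 — row 1: entry -1/3 ≤ 0; row 2: 30/4 = 15/2; row 3: 7/3 = 7/3; row 4: (4/3)/(2/3) = 2. Minimum is 2 at row 4 (x1 leaves); pivot element 2/3.
Pivot on row 4; the z-row RHS becomes 8/3 − (-11/3)·2 = 10.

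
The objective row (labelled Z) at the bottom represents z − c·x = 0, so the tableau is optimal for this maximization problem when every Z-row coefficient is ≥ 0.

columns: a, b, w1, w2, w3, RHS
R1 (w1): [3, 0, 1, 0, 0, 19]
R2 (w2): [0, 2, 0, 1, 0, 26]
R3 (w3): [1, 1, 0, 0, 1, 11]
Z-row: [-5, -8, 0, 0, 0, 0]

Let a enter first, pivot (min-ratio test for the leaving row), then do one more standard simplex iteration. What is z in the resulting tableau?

Ratio test on column a — row 1: 19/3 = 19/3; row 2: entry 0 ≤ 0; row 3: 11/1 = 11. Minimum is 19/3 at row 1 (w1 leaves); pivot element 3.
Pivot on row 1; the Z-row RHS becomes 0 − (-5)·(19/3) = 95/3.
Next entering variable (most negative Z-row entry -8): b.
Ratio test on column b — row 1: entry 0 ≤ 0; row 2: 26/2 = 13; row 3: (14/3)/1 = 14/3. Minimum is 14/3 at row 3 (w3 leaves); pivot element 1.
After the second pivot the Z-row RHS is 95/3 − (-8)·(14/3) = 69.

69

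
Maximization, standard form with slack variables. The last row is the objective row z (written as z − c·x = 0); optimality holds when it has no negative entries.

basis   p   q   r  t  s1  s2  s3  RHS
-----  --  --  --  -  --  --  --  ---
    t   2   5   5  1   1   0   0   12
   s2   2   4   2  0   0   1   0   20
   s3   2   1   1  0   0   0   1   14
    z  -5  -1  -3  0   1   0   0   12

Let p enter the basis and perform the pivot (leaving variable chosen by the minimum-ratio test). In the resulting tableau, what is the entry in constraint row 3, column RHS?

Ratio test on column p — row 1: 12/2 = 6; row 2: 20/2 = 10; row 3: 14/2 = 7. Minimum is 6 at row 1 (t leaves); pivot element 2.
Divide row 1 by 2; eliminate column p from the other rows.
Row 3 update in column RHS: 14 − 2·6 = 2.

2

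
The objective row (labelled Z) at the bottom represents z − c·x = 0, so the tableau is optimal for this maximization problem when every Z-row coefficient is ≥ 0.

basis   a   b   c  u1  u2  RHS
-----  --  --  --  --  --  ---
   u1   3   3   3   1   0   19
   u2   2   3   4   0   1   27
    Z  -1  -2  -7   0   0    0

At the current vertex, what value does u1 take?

u1 is basic (row 1); its value is the RHS of that row, 19.

19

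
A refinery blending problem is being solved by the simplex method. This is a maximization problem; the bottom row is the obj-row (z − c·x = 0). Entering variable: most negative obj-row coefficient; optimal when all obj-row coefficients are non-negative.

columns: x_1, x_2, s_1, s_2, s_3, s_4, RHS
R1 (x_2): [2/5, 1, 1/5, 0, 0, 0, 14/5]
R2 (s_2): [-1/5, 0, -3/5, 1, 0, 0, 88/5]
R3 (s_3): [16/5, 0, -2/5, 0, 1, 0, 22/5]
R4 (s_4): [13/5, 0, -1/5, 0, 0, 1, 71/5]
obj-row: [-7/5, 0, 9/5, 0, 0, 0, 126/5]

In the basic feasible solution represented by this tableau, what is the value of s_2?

88/5

s_2 is basic (row 2); its value is the RHS of that row, 88/5.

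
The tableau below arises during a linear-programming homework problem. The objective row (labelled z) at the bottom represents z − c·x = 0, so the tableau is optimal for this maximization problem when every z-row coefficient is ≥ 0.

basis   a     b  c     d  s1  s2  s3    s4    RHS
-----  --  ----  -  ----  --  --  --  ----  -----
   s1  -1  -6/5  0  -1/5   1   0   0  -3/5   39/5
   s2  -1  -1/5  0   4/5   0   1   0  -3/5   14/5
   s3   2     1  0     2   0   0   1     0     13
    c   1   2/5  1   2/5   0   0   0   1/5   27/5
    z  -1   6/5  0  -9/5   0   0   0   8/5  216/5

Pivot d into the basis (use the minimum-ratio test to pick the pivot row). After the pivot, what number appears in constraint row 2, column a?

-5/4

Ratio test on column d — row 1: entry -1/5 ≤ 0; row 2: (14/5)/(4/5) = 7/2; row 3: 13/2 = 13/2; row 4: (27/5)/(2/5) = 27/2. Minimum is 7/2 at row 2 (s2 leaves); pivot element 4/5.
Divide row 2 by 4/5; eliminate column d from the other rows.
In the new row 2, the a entry is the old entry divided by the pivot: (-1)/(4/5) = -5/4.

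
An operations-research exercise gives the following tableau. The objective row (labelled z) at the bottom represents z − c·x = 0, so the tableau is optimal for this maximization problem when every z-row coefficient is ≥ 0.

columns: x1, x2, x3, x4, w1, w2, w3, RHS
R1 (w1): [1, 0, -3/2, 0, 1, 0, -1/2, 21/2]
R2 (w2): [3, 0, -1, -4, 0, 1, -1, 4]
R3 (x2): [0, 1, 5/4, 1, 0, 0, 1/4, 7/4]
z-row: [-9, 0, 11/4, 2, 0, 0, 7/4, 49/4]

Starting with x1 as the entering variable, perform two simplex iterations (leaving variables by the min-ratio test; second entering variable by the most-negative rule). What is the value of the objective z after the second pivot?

167/4

Ratio test on column x1 — row 1: (21/2)/1 = 21/2; row 2: 4/3 = 4/3; row 3: entry 0 ≤ 0. Minimum is 4/3 at row 2 (w2 leaves); pivot element 3.
Pivot on row 2; the z-row RHS becomes 49/4 − (-9)·(4/3) = 97/4.
Next entering variable (most negative z-row entry -10): x4.
Ratio test on column x4 — row 1: (55/6)/(4/3) = 55/8; row 2: entry -4/3 ≤ 0; row 3: (7/4)/1 = 7/4. Minimum is 7/4 at row 3 (x2 leaves); pivot element 1.
After the second pivot the z-row RHS is 97/4 − (-10)·(7/4) = 167/4.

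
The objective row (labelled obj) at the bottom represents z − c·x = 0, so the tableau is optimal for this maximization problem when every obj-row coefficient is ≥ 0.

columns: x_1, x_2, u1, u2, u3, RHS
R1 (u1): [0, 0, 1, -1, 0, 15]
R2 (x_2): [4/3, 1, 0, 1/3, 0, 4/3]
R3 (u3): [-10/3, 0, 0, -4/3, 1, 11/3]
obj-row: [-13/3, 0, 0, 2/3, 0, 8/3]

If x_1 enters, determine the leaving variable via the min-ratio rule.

Column x_1 entries and ratios — u1: 0 ≤ 0, skip; x_2: (4/3)/(4/3) = 1; u3: -10/3 ≤ 0, skip.
Smallest ratio is 1 in the row of x_2, so x_2 leaves.

x_2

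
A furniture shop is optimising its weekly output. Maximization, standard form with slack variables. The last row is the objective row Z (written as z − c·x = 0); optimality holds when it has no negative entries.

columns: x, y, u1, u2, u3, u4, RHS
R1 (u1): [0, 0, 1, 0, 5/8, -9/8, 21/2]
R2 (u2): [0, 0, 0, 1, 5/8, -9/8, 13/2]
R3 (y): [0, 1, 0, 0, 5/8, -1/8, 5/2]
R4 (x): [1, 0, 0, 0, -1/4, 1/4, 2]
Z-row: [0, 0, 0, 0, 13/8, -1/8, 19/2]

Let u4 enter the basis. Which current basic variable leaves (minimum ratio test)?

x

Column u4 entries and ratios — u1: -9/8 ≤ 0, skip; u2: -9/8 ≤ 0, skip; y: -1/8 ≤ 0, skip; x: 2/(1/4) = 8.
Smallest ratio is 8 in the row of x, so x leaves.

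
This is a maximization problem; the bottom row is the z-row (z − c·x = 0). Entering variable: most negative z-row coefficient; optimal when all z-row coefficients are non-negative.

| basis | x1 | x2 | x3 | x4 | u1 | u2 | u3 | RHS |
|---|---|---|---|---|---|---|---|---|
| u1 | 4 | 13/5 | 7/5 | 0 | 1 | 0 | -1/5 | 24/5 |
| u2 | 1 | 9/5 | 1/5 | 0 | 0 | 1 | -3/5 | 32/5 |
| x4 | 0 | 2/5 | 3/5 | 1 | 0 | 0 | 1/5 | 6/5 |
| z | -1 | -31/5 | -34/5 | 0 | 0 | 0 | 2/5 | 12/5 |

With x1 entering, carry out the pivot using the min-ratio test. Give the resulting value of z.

18/5

Ratio test on column x1 — row 1: (24/5)/4 = 6/5; row 2: (32/5)/1 = 32/5; row 3: entry 0 ≤ 0. Minimum is 6/5 at row 1 (u1 leaves); pivot element 4.
Pivot on row 1; the z-row RHS becomes 12/5 − (-1)·(6/5) = 18/5.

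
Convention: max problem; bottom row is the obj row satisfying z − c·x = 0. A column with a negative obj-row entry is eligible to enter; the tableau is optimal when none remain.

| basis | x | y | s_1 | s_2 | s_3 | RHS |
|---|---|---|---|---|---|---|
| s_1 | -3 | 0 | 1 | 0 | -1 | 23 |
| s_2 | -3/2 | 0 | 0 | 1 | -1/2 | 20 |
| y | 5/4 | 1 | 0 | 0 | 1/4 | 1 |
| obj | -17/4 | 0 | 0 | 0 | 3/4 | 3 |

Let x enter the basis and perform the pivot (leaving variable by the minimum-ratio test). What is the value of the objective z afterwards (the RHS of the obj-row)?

32/5

Ratio test on column x — row 1: entry -3 ≤ 0; row 2: entry -3/2 ≤ 0; row 3: 1/(5/4) = 4/5. Minimum is 4/5 at row 3 (y leaves); pivot element 5/4.
Pivot on row 3; the obj-row RHS becomes 3 − (-17/4)·(4/5) = 32/5.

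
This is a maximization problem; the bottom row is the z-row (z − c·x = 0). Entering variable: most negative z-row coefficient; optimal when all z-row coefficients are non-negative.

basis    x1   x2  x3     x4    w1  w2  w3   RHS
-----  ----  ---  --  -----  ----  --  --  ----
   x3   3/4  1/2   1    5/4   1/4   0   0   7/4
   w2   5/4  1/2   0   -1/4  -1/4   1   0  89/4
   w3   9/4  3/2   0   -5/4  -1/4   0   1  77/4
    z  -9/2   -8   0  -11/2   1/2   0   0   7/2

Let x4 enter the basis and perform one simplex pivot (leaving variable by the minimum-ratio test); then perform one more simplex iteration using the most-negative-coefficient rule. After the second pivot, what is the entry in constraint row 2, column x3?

-1

Ratio test on column x4 — row 1: (7/4)/(5/4) = 7/5; row 2: entry -1/4 ≤ 0; row 3: entry -5/4 ≤ 0. Minimum is 7/5 at row 1 (x3 leaves); pivot element 5/4.
Divide row 1 by 5/4; eliminate column x4 from the other rows.
Second iteration: most negative z-row entry is -29/5 in column x2, so x2 enters.
Ratio test on column x2 — row 1: (7/5)/(2/5) = 7/2; row 2: (113/5)/(3/5) = 113/3; row 3: 21/2 = 21/2. Minimum is 7/2 at row 1 (x4 leaves); pivot element 2/5.
Divide row 1 by 2/5; eliminate column x2 from the other rows.
After both pivots, the entry at constraint row 2, column x3 is -1.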